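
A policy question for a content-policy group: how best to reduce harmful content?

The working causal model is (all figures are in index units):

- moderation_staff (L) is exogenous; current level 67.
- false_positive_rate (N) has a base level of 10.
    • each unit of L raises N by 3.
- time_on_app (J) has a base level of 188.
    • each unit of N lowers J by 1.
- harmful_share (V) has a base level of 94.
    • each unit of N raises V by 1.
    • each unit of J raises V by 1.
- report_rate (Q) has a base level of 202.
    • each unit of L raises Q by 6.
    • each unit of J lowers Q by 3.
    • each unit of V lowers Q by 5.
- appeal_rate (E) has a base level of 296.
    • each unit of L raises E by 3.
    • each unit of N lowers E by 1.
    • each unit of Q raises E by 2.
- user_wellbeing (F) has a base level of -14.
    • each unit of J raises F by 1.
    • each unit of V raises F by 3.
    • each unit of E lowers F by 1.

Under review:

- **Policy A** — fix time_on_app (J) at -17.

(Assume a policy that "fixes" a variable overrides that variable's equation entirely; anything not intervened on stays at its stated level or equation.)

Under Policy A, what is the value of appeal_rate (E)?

-1284

Policy A (J := -17):
  L = 67
  N = 10 + 3·67 = 211
  J = -17
  V = 94 + 211 + (-17) = 288
  Q = 202 + 6·67 − 3·(-17) − 5·288 = -785
  E = 296 + 3·67 − 211 + 2·(-785) = -1284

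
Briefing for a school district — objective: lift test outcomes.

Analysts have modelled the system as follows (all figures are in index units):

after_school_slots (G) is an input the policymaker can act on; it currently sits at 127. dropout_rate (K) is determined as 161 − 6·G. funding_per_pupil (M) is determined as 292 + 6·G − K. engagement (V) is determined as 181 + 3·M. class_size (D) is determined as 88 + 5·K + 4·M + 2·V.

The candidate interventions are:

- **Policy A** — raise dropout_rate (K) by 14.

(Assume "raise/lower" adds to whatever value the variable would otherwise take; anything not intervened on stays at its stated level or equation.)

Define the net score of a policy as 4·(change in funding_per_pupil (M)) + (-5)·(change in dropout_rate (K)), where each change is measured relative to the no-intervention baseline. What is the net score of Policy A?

Baseline:
  G = 127
  K = 161 − 6·127 = -601
  M = 292 + 6·127 − (-601) = 1655
Policy A (K + 14):
  G = 127
  K = 161 − 6·127 (+14 from intervention) = -587
  M = 292 + 6·127 − (-587) = 1641
ΔM = 1641 − 1655 = -14; ΔK = -587 − (-601) = 14
Score = 4·(-14) + (-5)·14 = -126

-126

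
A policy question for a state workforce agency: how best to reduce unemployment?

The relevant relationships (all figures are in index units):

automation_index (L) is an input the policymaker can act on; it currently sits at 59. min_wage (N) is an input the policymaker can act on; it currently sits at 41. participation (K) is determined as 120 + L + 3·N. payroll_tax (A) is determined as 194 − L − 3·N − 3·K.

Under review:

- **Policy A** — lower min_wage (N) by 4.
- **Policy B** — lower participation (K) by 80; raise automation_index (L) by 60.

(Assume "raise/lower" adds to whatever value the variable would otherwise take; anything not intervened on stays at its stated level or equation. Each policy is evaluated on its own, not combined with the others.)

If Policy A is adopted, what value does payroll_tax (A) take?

Policy A (N − 4):
  L = 59
  N = 41 − 4 = 37
  K = 120 + 59 + 3·37 = 290
  A = 194 − 59 − 3·37 − 3·290 = -846

-846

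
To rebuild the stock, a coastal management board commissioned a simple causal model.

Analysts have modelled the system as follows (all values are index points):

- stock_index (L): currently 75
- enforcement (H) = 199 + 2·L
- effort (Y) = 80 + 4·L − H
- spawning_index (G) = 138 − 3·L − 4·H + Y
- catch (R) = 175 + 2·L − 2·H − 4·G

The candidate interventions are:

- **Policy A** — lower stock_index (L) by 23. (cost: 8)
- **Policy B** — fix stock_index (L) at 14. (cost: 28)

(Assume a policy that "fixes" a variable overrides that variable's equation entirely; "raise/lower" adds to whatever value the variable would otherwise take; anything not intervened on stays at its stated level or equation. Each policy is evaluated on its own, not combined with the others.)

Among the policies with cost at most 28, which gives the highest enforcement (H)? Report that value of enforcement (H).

303

Policy A (L − 23):
  L = 75 − 23 = 52
  H = 199 + 2·52 = 303
Policy B (L := 14):
  L = 14
  H = 199 + 2·14 = 227
Comparing — Policy A: H=303, Policy B: H=227. Highest is 303 (Policy A).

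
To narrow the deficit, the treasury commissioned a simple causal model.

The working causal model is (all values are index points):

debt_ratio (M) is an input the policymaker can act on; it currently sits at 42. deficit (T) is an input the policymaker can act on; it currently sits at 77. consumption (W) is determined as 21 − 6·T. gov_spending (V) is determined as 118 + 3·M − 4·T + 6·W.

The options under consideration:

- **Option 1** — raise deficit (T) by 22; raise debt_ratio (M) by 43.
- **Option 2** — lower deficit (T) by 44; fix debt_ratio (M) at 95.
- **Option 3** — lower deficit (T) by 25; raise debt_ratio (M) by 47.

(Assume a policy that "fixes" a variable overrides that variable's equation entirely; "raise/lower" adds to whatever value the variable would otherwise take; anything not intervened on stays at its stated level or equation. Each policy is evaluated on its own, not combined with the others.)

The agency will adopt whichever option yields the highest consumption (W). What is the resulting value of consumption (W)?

-177

Option 1 (T + 22, M + 43):
  T = 77 + 22 = 99
  W = 21 − 6·99 = -573
Option 2 (T − 44, M := 95):
  T = 77 − 44 = 33
  W = 21 − 6·33 = -177
Option 3 (T − 25, M + 47):
  T = 77 − 25 = 52
  W = 21 − 6·52 = -291
Comparing — Option 1: W=-573, Option 2: W=-177, Option 3: W=-291. Highest is -177 (Option 2).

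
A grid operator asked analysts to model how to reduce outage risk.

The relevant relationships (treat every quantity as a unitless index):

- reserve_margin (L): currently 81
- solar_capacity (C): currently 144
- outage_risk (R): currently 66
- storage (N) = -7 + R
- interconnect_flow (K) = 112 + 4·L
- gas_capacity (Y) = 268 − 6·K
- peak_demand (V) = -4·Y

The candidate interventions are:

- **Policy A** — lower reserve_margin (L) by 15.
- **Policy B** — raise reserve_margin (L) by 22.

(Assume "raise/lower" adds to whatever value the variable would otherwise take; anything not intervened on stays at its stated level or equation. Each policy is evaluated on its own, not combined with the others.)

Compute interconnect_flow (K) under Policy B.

524

Policy B (L + 22):
  L = 81 + 22 = 103
  K = 112 + 4·103 = 524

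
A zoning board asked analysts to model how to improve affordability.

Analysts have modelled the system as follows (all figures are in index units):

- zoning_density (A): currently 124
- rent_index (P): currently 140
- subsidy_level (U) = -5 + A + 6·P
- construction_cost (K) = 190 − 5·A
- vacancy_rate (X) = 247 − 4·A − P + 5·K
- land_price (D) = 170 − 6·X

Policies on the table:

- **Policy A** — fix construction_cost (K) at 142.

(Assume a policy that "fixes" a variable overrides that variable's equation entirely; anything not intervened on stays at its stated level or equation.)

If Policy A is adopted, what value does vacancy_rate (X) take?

Policy A (K := 142):
  A = 124
  P = 140
  K = 142
  X = 247 − 4·124 − 140 + 5·142 = 321

321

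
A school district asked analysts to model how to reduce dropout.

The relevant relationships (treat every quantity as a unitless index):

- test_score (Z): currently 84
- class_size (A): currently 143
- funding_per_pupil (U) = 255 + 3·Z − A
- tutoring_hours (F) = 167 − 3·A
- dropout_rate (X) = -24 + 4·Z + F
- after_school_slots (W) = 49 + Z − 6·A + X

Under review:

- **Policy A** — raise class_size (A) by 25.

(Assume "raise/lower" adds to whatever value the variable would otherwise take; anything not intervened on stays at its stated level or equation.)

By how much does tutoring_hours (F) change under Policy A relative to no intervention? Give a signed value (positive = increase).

Baseline:
  A = 143
  F = 167 − 3·143 = -262
Policy A (A + 25):
  A = 143 + 25 = 168
  F = 167 − 3·168 = -337
Change in F: -337 − (-262) = -75

-75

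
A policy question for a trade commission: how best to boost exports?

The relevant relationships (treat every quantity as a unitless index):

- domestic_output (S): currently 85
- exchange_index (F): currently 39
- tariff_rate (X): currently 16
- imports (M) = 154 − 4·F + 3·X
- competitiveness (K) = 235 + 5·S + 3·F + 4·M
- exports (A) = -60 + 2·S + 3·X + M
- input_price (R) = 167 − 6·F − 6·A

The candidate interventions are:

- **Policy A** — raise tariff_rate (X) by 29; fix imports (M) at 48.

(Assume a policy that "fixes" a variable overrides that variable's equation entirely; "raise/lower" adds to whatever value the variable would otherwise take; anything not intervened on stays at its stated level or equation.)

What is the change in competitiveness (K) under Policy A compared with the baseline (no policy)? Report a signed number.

Baseline:
  S = 85
  F = 39
  X = 16
  M = 154 − 4·39 + 3·16 = 46
  K = 235 + 5·85 + 3·39 + 4·46 = 961
Policy A (X + 29, M := 48):
  S = 85
  F = 39
  X = 16 + 29 = 45
  M = 48
  K = 235 + 5·85 + 3·39 + 4·48 = 969
Change in K: 969 − 961 = 8

8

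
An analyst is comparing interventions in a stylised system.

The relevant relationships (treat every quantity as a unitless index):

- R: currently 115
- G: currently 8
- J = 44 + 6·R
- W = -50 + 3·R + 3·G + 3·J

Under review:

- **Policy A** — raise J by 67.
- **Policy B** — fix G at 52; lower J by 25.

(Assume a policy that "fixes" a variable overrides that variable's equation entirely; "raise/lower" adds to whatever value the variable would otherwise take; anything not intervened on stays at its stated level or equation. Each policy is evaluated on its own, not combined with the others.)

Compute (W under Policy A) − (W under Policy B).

Policy A (J + 67):
  R = 115
  G = 8
  J = 44 + 6·115 (+67 from intervention) = 801
  W = -50 + 3·115 + 3·8 + 3·801 = 2722
Policy B (G := 52, J − 25):
  R = 115
  G = 52
  J = 44 + 6·115 (−25 from intervention) = 709
  W = -50 + 3·115 + 3·52 + 3·709 = 2578
W: 2722 − 2578 = 144

144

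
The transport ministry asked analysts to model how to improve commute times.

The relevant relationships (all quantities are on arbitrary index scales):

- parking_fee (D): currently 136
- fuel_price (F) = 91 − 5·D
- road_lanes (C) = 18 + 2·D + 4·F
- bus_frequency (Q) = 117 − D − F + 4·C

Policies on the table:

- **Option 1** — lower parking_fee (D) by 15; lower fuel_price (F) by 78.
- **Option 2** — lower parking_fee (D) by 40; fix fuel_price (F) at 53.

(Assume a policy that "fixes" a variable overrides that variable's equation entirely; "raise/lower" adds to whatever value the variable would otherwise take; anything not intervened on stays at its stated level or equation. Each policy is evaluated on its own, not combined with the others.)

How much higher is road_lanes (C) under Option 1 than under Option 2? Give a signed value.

-2530

Option 1 (D − 15, F − 78):
  D = 136 − 15 = 121
  F = 91 − 5·121 (−78 from intervention) = -592
  C = 18 + 2·121 + 4·(-592) = -2108
Option 2 (D − 40, F := 53):
  D = 136 − 40 = 96
  F = 53
  C = 18 + 2·96 + 4·53 = 422
C: -2108 − 422 = -2530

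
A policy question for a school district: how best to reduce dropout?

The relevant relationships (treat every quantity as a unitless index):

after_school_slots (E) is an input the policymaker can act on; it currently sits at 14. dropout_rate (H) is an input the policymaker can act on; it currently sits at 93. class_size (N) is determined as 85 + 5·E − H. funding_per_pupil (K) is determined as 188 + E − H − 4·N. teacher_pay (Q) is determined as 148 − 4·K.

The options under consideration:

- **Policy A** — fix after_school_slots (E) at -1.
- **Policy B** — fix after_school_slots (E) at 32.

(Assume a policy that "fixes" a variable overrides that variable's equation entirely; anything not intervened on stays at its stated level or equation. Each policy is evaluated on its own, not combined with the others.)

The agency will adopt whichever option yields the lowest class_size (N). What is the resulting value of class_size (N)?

Policy A (E := -1):
  E = -1
  H = 93
  N = 85 + 5·(-1) − 93 = -13
Policy B (E := 32):
  E = 32
  H = 93
  N = 85 + 5·32 − 93 = 152
Comparing — Policy A: N=-13, Policy B: N=152. Lowest is -13 (Policy A).

-13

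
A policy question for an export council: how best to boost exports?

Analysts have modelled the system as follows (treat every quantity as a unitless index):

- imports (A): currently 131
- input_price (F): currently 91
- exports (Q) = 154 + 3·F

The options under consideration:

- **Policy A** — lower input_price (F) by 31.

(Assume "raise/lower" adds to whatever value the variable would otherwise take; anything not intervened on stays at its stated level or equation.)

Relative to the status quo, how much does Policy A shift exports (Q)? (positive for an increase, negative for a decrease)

-93

Baseline:
  F = 91
  Q = 154 + 3·91 = 427
Policy A (F − 31):
  F = 91 − 31 = 60
  Q = 154 + 3·60 = 334
Change in Q: 334 − 427 = -93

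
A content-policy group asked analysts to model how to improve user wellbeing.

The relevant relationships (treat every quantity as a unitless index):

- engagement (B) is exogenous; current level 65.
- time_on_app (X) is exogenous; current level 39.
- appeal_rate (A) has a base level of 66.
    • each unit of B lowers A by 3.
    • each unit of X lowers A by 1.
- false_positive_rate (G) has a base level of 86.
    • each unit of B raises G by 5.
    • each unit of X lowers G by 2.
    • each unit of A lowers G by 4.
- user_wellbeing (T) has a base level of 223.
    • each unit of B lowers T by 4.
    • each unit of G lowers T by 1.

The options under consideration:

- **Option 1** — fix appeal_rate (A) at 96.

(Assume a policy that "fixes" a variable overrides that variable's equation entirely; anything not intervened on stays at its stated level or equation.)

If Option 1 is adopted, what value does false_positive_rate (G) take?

-51

Option 1 (A := 96):
  B = 65
  X = 39
  A = 96
  G = 86 + 5·65 − 2·39 − 4·96 = -51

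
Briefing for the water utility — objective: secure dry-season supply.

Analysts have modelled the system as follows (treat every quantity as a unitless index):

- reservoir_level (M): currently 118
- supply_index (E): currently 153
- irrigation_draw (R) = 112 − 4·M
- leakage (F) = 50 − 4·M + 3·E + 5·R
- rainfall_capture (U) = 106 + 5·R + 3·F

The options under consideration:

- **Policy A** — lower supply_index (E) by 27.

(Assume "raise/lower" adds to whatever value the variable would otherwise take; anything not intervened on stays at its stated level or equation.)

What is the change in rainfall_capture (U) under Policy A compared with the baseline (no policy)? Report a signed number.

Baseline:
  M = 118
  E = 153
  R = 112 − 4·118 = -360
  F = 50 − 4·118 + 3·153 + 5·(-360) = -1763
  U = 106 + 5·(-360) + 3·(-1763) = -6983
Policy A (E − 27):
  M = 118
  E = 153 − 27 = 126
  R = 112 − 4·118 = -360
  F = 50 − 4·118 + 3·126 + 5·(-360) = -1844
  U = 106 + 5·(-360) + 3·(-1844) = -7226
Change in U: -7226 − (-6983) = -243

-243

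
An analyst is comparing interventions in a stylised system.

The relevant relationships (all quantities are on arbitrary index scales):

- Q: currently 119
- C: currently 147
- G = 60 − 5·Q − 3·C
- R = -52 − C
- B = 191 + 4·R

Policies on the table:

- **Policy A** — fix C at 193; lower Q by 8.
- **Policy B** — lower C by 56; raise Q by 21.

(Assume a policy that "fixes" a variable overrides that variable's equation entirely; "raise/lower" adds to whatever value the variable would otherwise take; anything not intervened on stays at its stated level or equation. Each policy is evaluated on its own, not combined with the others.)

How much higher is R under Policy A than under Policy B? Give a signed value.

-102

Policy A (C := 193, Q − 8):
  C = 193
  R = -52 − 193 = -245
Policy B (C − 56, Q + 21):
  C = 147 − 56 = 91
  R = -52 − 91 = -143
R: -245 − (-143) = -102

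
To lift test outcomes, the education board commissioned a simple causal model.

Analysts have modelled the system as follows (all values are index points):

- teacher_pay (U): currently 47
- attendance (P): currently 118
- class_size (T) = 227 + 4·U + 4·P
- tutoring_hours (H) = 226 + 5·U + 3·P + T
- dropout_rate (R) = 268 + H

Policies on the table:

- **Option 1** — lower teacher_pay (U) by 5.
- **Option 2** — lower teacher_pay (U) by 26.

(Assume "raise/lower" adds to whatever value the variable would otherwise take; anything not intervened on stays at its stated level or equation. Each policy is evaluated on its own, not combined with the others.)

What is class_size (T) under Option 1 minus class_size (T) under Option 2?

Option 1 (U − 5):
  U = 47 − 5 = 42
  P = 118
  T = 227 + 4·42 + 4·118 = 867
Option 2 (U − 26):
  U = 47 − 26 = 21
  P = 118
  T = 227 + 4·21 + 4·118 = 783
T: 867 − 783 = 84

84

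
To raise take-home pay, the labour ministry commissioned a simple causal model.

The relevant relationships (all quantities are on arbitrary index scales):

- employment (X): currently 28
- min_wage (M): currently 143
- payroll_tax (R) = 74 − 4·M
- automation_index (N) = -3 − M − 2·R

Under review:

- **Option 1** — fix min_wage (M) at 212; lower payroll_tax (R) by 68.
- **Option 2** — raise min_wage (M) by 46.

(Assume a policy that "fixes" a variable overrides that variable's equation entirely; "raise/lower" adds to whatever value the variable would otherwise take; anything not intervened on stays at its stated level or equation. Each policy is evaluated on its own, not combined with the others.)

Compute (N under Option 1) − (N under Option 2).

Option 1 (M := 212, R − 68):
  M = 212
  R = 74 − 4·212 (−68 from intervention) = -842
  N = -3 − 212 − 2·(-842) = 1469
Option 2 (M + 46):
  M = 143 + 46 = 189
  R = 74 − 4·189 = -682
  N = -3 − 189 − 2·(-682) = 1172
N: 1469 − 1172 = 297

297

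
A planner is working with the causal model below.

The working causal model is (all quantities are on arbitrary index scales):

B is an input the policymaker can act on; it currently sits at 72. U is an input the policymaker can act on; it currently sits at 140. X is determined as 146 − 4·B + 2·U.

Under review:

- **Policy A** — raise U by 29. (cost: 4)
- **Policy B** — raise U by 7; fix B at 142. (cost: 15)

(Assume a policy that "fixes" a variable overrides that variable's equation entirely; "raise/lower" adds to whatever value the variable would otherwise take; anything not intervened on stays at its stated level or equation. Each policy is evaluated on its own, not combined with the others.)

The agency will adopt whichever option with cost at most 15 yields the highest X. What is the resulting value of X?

196

Policy A (U + 29):
  B = 72
  U = 140 + 29 = 169
  X = 146 − 4·72 + 2·169 = 196
Policy B (U + 7, B := 142):
  B = 142
  U = 140 + 7 = 147
  X = 146 − 4·142 + 2·147 = -128
Comparing — Policy A: X=196, Policy B: X=-128. Highest is 196 (Policy A).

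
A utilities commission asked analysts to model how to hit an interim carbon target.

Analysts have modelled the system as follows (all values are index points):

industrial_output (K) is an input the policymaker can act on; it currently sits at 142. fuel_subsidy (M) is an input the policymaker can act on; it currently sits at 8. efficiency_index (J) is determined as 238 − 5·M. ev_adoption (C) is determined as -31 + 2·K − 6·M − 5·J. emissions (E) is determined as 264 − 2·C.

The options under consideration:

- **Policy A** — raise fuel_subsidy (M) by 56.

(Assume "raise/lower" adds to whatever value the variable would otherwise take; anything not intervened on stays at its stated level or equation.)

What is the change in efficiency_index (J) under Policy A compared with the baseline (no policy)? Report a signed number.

-280

Baseline:
  M = 8
  J = 238 − 5·8 = 198
Policy A (M + 56):
  M = 8 + 56 = 64
  J = 238 − 5·64 = -82
Change in J: -82 − 198 = -280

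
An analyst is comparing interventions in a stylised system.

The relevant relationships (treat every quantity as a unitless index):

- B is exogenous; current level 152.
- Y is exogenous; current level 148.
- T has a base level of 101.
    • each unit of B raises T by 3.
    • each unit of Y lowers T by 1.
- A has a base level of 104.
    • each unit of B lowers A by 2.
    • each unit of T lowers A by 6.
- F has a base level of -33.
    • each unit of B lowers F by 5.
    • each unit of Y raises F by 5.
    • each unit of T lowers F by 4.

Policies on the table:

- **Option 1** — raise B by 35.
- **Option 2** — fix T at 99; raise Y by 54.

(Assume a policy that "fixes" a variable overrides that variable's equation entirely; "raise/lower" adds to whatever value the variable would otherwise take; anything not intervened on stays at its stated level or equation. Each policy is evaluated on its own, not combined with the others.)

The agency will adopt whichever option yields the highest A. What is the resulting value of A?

-794

Option 1 (B + 35):
  B = 152 + 35 = 187
  Y = 148
  T = 101 + 3·187 − 148 = 514
  A = 104 − 2·187 − 6·514 = -3354
Option 2 (T := 99, Y + 54):
  B = 152
  Y = 148 + 54 = 202
  T = 99
  A = 104 − 2·152 − 6·99 = -794
Comparing — Option 1: A=-3354, Option 2: A=-794. Highest is -794 (Option 2).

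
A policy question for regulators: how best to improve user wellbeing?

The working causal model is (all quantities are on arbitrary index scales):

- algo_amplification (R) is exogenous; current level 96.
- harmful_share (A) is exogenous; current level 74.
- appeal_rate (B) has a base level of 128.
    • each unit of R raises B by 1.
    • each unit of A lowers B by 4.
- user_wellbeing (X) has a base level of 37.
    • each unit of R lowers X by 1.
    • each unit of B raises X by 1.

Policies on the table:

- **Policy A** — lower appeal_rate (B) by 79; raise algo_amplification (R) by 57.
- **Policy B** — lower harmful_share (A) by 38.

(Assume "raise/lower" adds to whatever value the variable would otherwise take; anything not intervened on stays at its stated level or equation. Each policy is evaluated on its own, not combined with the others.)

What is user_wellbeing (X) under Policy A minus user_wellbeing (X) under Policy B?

Policy A (B − 79, R + 57):
  R = 96 + 57 = 153
  A = 74
  B = 128 + 153 − 4·74 (−79 from intervention) = -94
  X = 37 − 153 + (-94) = -210
Policy B (A − 38):
  R = 96
  A = 74 − 38 = 36
  B = 128 + 96 − 4·36 = 80
  X = 37 − 96 + 80 = 21
X: -210 − 21 = -231

-231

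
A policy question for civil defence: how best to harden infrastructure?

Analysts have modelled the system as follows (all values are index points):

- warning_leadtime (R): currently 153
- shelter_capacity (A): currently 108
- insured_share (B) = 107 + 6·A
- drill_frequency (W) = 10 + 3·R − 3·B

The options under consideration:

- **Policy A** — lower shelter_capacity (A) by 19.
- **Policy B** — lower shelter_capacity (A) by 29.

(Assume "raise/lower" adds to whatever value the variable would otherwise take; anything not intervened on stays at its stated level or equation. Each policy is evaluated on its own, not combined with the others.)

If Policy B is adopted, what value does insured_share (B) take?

581

Policy B (A − 29):
  A = 108 − 29 = 79
  B = 107 + 6·79 = 581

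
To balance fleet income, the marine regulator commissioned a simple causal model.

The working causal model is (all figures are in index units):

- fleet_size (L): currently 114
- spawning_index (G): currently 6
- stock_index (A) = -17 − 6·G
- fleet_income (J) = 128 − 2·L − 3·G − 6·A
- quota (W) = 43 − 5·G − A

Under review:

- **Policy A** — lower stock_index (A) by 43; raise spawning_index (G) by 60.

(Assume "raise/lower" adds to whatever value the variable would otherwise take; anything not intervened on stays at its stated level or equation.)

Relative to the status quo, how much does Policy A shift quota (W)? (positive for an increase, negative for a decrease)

Baseline:
  G = 6
  A = -17 − 6·6 = -53
  W = 43 − 5·6 − (-53) = 66
Policy A (A − 43, G + 60):
  G = 6 + 60 = 66
  A = -17 − 6·66 (−43 from intervention) = -456
  W = 43 − 5·66 − (-456) = 169
Change in W: 169 − 66 = 103

103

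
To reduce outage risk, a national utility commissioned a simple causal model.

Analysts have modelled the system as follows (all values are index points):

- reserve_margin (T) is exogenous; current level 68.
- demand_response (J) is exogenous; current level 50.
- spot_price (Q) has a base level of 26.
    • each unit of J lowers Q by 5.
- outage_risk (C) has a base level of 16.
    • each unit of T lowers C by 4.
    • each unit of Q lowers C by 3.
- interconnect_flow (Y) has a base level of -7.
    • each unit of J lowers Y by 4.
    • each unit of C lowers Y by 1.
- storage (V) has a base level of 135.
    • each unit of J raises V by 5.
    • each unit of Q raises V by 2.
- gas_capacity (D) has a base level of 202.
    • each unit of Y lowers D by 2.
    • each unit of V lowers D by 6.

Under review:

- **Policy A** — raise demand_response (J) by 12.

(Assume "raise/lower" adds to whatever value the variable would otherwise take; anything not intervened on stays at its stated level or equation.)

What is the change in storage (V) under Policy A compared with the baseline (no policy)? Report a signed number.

-60

Baseline:
  J = 50
  Q = 26 − 5·50 = -224
  V = 135 + 5·50 + 2·(-224) = -63
Policy A (J + 12):
  J = 50 + 12 = 62
  Q = 26 − 5·62 = -284
  V = 135 + 5·62 + 2·(-284) = -123
Change in V: -123 − (-63) = -60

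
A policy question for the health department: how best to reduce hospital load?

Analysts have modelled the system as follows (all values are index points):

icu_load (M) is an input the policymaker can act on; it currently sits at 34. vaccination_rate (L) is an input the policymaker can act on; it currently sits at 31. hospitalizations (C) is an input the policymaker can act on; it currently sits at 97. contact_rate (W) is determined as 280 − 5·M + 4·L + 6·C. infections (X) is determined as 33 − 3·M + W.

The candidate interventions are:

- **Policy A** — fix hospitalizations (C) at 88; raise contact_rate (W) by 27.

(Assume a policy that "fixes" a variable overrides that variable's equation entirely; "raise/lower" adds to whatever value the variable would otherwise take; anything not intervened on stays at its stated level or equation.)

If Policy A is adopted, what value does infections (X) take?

Policy A (C := 88, W + 27):
  M = 34
  L = 31
  C = 88
  W = 280 − 5·34 + 4·31 + 6·88 (+27 from intervention) = 789
  X = 33 − 3·34 + 789 = 720

720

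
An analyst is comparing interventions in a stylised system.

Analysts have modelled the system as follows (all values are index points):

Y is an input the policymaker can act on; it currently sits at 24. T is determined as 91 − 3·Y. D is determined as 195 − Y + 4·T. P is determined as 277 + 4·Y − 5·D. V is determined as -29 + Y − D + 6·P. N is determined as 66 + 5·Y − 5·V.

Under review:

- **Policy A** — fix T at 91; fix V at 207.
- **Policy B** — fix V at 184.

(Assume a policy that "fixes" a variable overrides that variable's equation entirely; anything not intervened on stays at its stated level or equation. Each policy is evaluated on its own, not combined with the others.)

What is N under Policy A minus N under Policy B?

Policy A (T := 91, V := 207):
  Y = 24
  T = 91
  D = 195 − 24 + 4·91 = 535
  P = 277 + 4·24 − 5·535 = -2302
  V = 207
  N = 66 + 5·24 − 5·207 = -849
Policy B (V := 184):
  Y = 24
  T = 91 − 3·24 = 19
  D = 195 − 24 + 4·19 = 247
  P = 277 + 4·24 − 5·247 = -862
  V = 184
  N = 66 + 5·24 − 5·184 = -734
N: -849 − (-734) = -115

-115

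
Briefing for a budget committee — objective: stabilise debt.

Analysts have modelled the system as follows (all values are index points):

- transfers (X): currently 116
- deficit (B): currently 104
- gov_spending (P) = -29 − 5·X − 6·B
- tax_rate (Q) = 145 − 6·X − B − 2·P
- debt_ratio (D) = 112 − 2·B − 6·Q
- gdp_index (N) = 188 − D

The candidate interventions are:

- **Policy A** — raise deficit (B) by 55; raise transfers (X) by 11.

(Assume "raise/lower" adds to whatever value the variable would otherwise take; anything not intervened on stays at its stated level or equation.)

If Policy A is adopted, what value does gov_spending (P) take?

Policy A (B + 55, X + 11):
  X = 116 + 11 = 127
  B = 104 + 55 = 159
  P = -29 − 5·127 − 6·159 = -1618

-1618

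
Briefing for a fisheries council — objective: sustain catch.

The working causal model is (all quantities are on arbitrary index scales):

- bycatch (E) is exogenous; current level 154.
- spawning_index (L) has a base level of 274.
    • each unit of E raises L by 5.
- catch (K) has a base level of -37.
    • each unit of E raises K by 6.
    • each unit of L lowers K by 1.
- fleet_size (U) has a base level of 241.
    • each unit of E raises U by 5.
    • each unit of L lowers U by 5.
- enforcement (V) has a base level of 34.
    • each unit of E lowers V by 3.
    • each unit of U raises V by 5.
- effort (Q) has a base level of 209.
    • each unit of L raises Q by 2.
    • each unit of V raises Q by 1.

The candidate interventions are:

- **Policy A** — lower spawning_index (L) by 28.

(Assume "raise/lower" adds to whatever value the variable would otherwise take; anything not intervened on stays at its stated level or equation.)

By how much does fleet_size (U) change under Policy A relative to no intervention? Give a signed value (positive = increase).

Baseline:
  E = 154
  L = 274 + 5·154 = 1044
  U = 241 + 5·154 − 5·1044 = -4209
Policy A (L − 28):
  E = 154
  L = 274 + 5·154 (−28 from intervention) = 1016
  U = 241 + 5·154 − 5·1016 = -4069
Change in U: -4069 − (-4209) = 140

140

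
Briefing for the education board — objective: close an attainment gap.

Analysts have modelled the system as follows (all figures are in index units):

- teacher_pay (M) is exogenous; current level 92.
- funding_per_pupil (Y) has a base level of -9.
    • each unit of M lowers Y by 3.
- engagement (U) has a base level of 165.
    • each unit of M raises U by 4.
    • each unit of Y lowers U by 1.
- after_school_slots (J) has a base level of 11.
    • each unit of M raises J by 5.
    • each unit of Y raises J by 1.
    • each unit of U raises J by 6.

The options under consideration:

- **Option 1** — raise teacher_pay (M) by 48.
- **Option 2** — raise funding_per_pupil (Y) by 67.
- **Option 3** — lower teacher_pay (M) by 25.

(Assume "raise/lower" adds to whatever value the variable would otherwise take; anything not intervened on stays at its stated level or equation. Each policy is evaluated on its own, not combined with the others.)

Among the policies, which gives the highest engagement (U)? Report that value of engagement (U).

1154

Option 1 (M + 48):
  M = 92 + 48 = 140
  Y = -9 − 3·140 = -429
  U = 165 + 4·140 − (-429) = 1154
Option 2 (Y + 67):
  M = 92
  Y = -9 − 3·92 (+67 from intervention) = -218
  U = 165 + 4·92 − (-218) = 751
Option 3 (M − 25):
  M = 92 − 25 = 67
  Y = -9 − 3·67 = -210
  U = 165 + 4·67 − (-210) = 643
Comparing — Option 1: U=1154, Option 2: U=751, Option 3: U=643. Highest is 1154 (Option 1).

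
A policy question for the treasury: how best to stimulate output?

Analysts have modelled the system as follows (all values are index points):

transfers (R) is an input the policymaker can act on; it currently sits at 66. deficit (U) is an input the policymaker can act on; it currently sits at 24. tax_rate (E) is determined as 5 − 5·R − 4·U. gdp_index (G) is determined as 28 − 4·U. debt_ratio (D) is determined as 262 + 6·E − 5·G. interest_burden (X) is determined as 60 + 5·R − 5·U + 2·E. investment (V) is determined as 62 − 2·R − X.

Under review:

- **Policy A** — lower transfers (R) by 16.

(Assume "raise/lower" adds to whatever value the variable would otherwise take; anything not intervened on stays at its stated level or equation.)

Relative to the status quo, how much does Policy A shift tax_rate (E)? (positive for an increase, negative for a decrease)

80

Baseline:
  R = 66
  U = 24
  E = 5 − 5·66 − 4·24 = -421
Policy A (R − 16):
  R = 66 − 16 = 50
  U = 24
  E = 5 − 5·50 − 4·24 = -341
Change in E: -341 − (-421) = 80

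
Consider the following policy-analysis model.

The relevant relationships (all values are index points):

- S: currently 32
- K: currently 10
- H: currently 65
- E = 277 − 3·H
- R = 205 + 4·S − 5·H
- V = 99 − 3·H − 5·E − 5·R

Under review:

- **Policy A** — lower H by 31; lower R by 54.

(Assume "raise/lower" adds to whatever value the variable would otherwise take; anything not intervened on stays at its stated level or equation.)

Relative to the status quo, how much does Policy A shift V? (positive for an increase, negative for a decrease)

-877

Baseline:
  S = 32
  H = 65
  E = 277 − 3·65 = 82
  R = 205 + 4·32 − 5·65 = 8
  V = 99 − 3·65 − 5·82 − 5·8 = -546
Policy A (H − 31, R − 54):
  S = 32
  H = 65 − 31 = 34
  E = 277 − 3·34 = 175
  R = 205 + 4·32 − 5·34 (−54 from intervention) = 109
  V = 99 − 3·34 − 5·175 − 5·109 = -1423
Change in V: -1423 − (-546) = -877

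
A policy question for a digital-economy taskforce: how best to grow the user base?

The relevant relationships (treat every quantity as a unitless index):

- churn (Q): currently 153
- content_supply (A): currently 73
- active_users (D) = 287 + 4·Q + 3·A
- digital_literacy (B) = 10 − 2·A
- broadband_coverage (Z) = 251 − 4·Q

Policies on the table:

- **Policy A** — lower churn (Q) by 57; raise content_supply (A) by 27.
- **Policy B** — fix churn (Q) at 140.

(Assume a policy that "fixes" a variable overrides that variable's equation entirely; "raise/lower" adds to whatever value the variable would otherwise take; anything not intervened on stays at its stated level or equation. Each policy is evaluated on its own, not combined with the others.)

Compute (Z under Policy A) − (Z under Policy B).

Policy A (Q − 57, A + 27):
  Q = 153 − 57 = 96
  Z = 251 − 4·96 = -133
Policy B (Q := 140):
  Q = 140
  Z = 251 − 4·140 = -309
Z: -133 − (-309) = 176

176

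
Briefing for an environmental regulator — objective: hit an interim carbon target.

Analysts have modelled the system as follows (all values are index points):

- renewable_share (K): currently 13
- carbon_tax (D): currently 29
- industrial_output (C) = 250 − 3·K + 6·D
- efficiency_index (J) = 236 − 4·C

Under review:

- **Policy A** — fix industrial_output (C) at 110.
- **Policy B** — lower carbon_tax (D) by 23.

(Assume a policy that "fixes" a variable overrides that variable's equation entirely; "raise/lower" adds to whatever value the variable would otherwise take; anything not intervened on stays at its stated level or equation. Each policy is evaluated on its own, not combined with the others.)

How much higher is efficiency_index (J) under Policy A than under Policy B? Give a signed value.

Policy A (C := 110):
  K = 13
  D = 29
  C = 110
  J = 236 − 4·110 = -204
Policy B (D − 23):
  K = 13
  D = 29 − 23 = 6
  C = 250 − 3·13 + 6·6 = 247
  J = 236 − 4·247 = -752
J: -204 − (-752) = 548

548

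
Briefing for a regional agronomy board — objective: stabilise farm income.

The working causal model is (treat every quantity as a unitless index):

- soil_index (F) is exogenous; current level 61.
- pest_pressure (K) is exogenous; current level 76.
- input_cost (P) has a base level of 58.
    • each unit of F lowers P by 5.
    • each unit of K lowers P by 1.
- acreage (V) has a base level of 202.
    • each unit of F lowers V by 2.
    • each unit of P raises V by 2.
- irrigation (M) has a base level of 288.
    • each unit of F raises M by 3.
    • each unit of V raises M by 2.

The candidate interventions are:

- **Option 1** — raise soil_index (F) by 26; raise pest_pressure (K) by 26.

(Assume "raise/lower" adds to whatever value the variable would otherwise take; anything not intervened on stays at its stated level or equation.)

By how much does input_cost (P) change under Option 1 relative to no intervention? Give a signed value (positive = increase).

Baseline:
  F = 61
  K = 76
  P = 58 − 5·61 − 76 = -323
Option 1 (F + 26, K + 26):
  F = 61 + 26 = 87
  K = 76 + 26 = 102
  P = 58 − 5·87 − 102 = -479
Change in P: -479 − (-323) = -156

-156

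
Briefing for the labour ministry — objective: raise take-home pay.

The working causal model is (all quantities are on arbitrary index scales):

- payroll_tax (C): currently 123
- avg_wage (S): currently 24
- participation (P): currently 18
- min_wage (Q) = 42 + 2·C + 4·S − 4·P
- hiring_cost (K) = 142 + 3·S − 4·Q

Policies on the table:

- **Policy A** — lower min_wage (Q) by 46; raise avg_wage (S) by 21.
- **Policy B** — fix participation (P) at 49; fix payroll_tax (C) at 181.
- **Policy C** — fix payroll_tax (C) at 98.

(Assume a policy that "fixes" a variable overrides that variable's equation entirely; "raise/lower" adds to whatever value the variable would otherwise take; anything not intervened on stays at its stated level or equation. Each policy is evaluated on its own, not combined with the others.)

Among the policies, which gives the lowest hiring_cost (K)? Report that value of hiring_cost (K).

Policy A (Q − 46, S + 21):
  C = 123
  S = 24 + 21 = 45
  P = 18
  Q = 42 + 2·123 + 4·45 − 4·18 (−46 from intervention) = 350
  K = 142 + 3·45 − 4·350 = -1123
Policy B (P := 49, C := 181):
  C = 181
  S = 24
  P = 49
  Q = 42 + 2·181 + 4·24 − 4·49 = 304
  K = 142 + 3·24 − 4·304 = -1002
Policy C (C := 98):
  C = 98
  S = 24
  P = 18
  Q = 42 + 2·98 + 4·24 − 4·18 = 262
  K = 142 + 3·24 − 4·262 = -834
Comparing — Policy A: K=-1123, Policy B: K=-1002, Policy C: K=-834. Lowest is -1123 (Policy A).

-1123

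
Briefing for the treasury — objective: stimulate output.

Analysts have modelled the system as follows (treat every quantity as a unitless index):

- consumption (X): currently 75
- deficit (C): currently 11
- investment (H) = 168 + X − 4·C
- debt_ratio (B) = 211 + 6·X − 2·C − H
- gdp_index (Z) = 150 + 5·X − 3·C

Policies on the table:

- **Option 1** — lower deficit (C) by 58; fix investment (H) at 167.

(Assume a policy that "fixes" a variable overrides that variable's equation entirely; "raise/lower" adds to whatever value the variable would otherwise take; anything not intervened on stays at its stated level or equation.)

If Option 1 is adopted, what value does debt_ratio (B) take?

588

Option 1 (C − 58, H := 167):
  X = 75
  C = 11 − 58 = -47
  H = 167
  B = 211 + 6·75 − 2·(-47) − 167 = 588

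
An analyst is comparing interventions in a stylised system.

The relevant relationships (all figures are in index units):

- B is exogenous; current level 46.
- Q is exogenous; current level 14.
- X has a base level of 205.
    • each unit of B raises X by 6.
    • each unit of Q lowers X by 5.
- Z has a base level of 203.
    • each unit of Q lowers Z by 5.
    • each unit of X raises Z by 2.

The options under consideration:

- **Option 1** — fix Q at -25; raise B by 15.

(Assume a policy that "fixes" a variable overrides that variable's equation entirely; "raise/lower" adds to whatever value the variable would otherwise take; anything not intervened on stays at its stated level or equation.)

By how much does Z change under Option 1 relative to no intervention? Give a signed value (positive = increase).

765

Baseline:
  B = 46
  Q = 14
  X = 205 + 6·46 − 5·14 = 411
  Z = 203 − 5·14 + 2·411 = 955
Option 1 (Q := -25, B + 15):
  B = 46 + 15 = 61
  Q = -25
  X = 205 + 6·61 − 5·(-25) = 696
  Z = 203 − 5·(-25) + 2·696 = 1720
Change in Z: 1720 − 955 = 765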